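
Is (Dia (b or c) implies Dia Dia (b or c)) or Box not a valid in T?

Valid

Tableau for the negation not ((Dia (b or c) implies Dia Dia (b or c)) or Box not a):
1. not ((Dia (b or c) implies Dia Dia (b or c)) or Box not a), u
2. not (Dia (b or c) implies Dia Dia (b or c)), u   [neg-or-rule on 1]
3. not Box not a, u   [neg-or-rule on 1]
4. Dia (b or c), u   [neg-implies-rule on 2]
5. not Dia Dia (b or c), u   [neg-implies-rule on 2]
6. not Dia (b or c), u   [neg-Dia-rule on 5 via uRu]
7. not (b or c), u   [neg-Dia-rule on 6 via uRu]
8. not b, u   [neg-or-rule on 7]
9. not c, u   [neg-or-rule on 7]
10. a, v   [neg-Box-rule on 3: fresh world v, uRv]
11. not Dia (b or c), v   [neg-Dia-rule on 5 via uRv]
12. not (b or c), v   [neg-Dia-rule on 6 via uRv]
13. not b, v   [neg-or-rule on 12]
14. not c, v   [neg-or-rule on 12]
15. b or c, w   [Dia-rule on 4: fresh world w, uRw]
16. not Dia (b or c), w   [neg-Dia-rule on 5 via uRw]
17. not (b or c), w   [neg-Dia-rule on 6 via uRw]
18. not b, w   [neg-or-rule on 17]
19. not c, w   [neg-or-rule on 17]
20. c, w   [or-rule on 15 (branches; this branch)]
Accessibility: uRu, uRv, uRw, vRv, wRw
Branch closes: c and not c both at w.
Every branch of the negation's tableau closes; the branch above is one of them.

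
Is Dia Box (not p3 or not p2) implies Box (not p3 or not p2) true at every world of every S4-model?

Tableau for the negation not (Dia Box (not p3 or not p2) implies Box (not p3 or not p2)):
1. not (Dia Box (not p3 or not p2) implies Box (not p3 or not p2)), 0
2. Dia Box (not p3 or not p2), 0
3. not Box (not p3 or not p2), 0
4. Box (not p3 or not p2), 1
5. not p3 or not p2, 1
6. not p2, 1
7. not (not p3 or not p2), 2
8. p3, 2
9. p2, 2
Accessibility: 0R0, 0R1, 0R2, 1R1, 2R2
The negation has an open branch (countermodel exists).

Invalid (countermodel exists)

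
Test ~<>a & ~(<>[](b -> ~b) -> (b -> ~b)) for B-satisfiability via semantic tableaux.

1. ~<>a & ~(<>[](b -> ~b) -> (b -> ~b)), w0
2. ~<>a, w0
3. ~(<>[](b -> ~b) -> (b -> ~b)), w0
4. <>[](b -> ~b), w0
5. ~(b -> ~b), w0
6. b, w0
7. ~a, w0
8. [](b -> ~b), w1
9. ~a, w1
10. b -> ~b, w0
11. b -> ~b, w1
12. ~b, w0
Accessibility: w0Rw0, w0Rw1, w1Rw0, w1Rw1
Branch closes: b and ~b both at w0.
All branches of the tableau close; one closing branch shown above.

Unsatisfiable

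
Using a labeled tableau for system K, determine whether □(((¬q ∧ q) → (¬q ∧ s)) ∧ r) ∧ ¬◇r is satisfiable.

1. □(((¬q ∧ q) → (¬q ∧ s)) ∧ r) ∧ ¬◇r, u
2. □(((¬q ∧ q) → (¬q ∧ s)) ∧ r), u
3. ¬◇r, u

Yes, satisfiable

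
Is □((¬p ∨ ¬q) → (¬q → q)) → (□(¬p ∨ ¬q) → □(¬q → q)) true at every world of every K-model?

Tableau for the negation ¬(□((¬p ∨ ¬q) → (¬q → q)) → (□(¬p ∨ ¬q) → □(¬q → q))):
1. ¬(□((¬p ∨ ¬q) → (¬q → q)) → (□(¬p ∨ ¬q) → □(¬q → q))), u
2. □((¬p ∨ ¬q) → (¬q → q)), u   [¬→-rule on 1]
3. ¬(□(¬p ∨ ¬q) → □(¬q → q)), u   [¬→-rule on 1]
4. □(¬p ∨ ¬q), u   [¬→-rule on 3]
5. ¬□(¬q → q), u   [¬→-rule on 3]
6. ¬(¬q → q), v   [¬□-rule on 5: fresh world v, uRv]
7. ¬q, v   [¬→-rule on 6]
8. (¬p ∨ ¬q) → (¬q → q), v   [□-rule on 2 via uRv]
9. ¬p ∨ ¬q, v   [□-rule on 4 via uRv]
10. ¬q → q, v   [→-rule on 8 (branches; this branch)]
11. q, v   [→-rule on 10 (branches; this branch)]
Accessibility: uRv
Branch closes: q and ¬q both at v.
Every branch of the negation's tableau closes; the branch above is one of them.

Valid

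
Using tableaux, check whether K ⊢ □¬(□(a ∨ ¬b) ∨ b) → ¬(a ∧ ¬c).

Tableau for the negation ¬(□¬(□(a ∨ ¬b) ∨ b) → ¬(a ∧ ¬c)):
1. ¬(□¬(□(a ∨ ¬b) ∨ b) → ¬(a ∧ ¬c)), w0
2. □¬(□(a ∨ ¬b) ∨ b), w0   [¬→-rule on 1]
3. a ∧ ¬c, w0   [¬→-rule on 1]
4. a, w0   [∧-rule on 3]
5. ¬c, w0   [∧-rule on 3]
The negation has an open branch (countermodel exists).

No, not valid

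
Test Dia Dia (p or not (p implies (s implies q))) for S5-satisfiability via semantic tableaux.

1. Dia Dia (p or not (p implies (s implies q))), u
2. Dia (p or not (p implies (s implies q))), v
3. p or not (p implies (s implies q)), w
4. not (p implies (s implies q)), w
5. p, w
6. not (s implies q), w
7. s, w
8. not q, w
Accessibility: uRu, uRv, uRw, vRu, vRv, vRw, wRu, wRv, wRw

Satisfiable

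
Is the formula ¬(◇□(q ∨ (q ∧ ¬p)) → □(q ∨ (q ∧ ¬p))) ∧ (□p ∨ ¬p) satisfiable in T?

Satisfiable (open branch found)

1. ¬(◇□(q ∨ (q ∧ ¬p)) → □(q ∨ (q ∧ ¬p))) ∧ (□p ∨ ¬p), w0
2. ¬(◇□(q ∨ (q ∧ ¬p)) → □(q ∨ (q ∧ ¬p))), w0
3. □p ∨ ¬p, w0
4. ◇□(q ∨ (q ∧ ¬p)), w0
5. ¬□(q ∨ (q ∧ ¬p)), w0
6. ¬p, w0
7. □(q ∨ (q ∧ ¬p)), w1
8. q ∨ (q ∧ ¬p), w1
9. q ∧ ¬p, w1
10. q, w1
11. ¬p, w1
12. ¬(q ∨ (q ∧ ¬p)), w2
13. ¬q, w2
14. ¬(q ∧ ¬p), w2
15. p, w2
Accessibility: w0Rw0, w0Rw1, w0Rw2, w1Rw1, w2Rw2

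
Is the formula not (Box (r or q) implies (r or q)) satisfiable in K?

Satisfiable

1. not (Box (r or q) implies (r or q)), 0
2. Box (r or q), 0
3. not (r or q), 0
4. not r, 0
5. not q, 0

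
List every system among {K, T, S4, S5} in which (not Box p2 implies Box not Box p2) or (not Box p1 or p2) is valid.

S5

S4-tableau for the negation not ((not Box p2 implies Box not Box p2) or (not Box p1 or p2)):
1. not ((not Box p2 implies Box not Box p2) or (not Box p1 or p2)), w0
2. not (not Box p2 implies Box not Box p2), w0
3. not (not Box p1 or p2), w0
4. not Box p2, w0
5. not Box not Box p2, w0
6. Box p1, w0
7. not p2, w0
8. p1, w0
9. not p2, w1
10. p1, w1
11. Box p2, w2
12. p1, w2
13. p2, w2
Accessibility: w0Rw0, w0Rw1, w0Rw2, w1Rw1, w2Rw2
Complete open branch: countermodel on an S4-frame, so not valid in S4, nor in K, T (the same frame is also a K-frame and a T-frame).
S5-tableau for the negation not ((not Box p2 implies Box not Box p2) or (not Box p1 or p2)):
1. not ((not Box p2 implies Box not Box p2) or (not Box p1 or p2)), w0
2. not (not Box p2 implies Box not Box p2), w0
3. not (not Box p1 or p2), w0
4. not Box p2, w0
5. not Box not Box p2, w0
6. Box p1, w0
7. not p2, w0
8. p1, w0
9. not p2, w1
10. p1, w1
11. Box p2, w2
12. p1, w2
13. p2, w0
Accessibility: w0Rw0, w0Rw1, w0Rw2, w1Rw0, w1Rw1, w1Rw2, w2Rw0, w2Rw1, w2Rw2
Branch closes: p2 and not p2 both at w0.
Every branch closes (one shown): valid in S5.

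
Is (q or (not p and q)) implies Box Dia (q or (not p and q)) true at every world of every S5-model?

Valid in S5

Tableau for the negation not ((q or (not p and q)) implies Box Dia (q or (not p and q))):
1. not ((q or (not p and q)) implies Box Dia (q or (not p and q))), u
2. q or (not p and q), u
3. not Box Dia (q or (not p and q)), u
4. not p and q, u
5. not p, u
6. q, u
7. not Dia (q or (not p and q)), v
8. not (q or (not p and q)), u
9. not q, u
10. not (not p and q), u
Accessibility: uRu, uRv, vRu, vRv
Branch closes: q and not q both at u.
Every branch of the negation's tableau closes; the branch above is one of them.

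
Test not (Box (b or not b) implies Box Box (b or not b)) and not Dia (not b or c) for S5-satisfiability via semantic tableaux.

1. not (Box (b or not b) implies Box Box (b or not b)) and not Dia (not b or c), 0
2. not (Box (b or not b) implies Box Box (b or not b)), 0
3. not Dia (not b or c), 0
4. Box (b or not b), 0
5. not Box Box (b or not b), 0
6. not (not b or c), 0
7. b, 0
8. not c, 0
9. b or not b, 0
10. not Box (b or not b), 1
11. not (not b or c), 1
12. b, 1
13. not c, 1
14. b or not b, 1
15. not (b or not b), 2
16. not b, 2
17. b, 2
Accessibility: 0R0, 0R1, 0R2, 1R0, 1R1, 1R2, 2R0, 2R1, 2R2
Branch closes: b and not b both at 2.
(One branch shown.) All branches close.

No, unsatisfiable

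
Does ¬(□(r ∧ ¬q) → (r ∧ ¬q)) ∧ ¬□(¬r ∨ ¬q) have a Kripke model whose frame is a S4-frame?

No, unsatisfiable

1. ¬(□(r ∧ ¬q) → (r ∧ ¬q)) ∧ ¬□(¬r ∨ ¬q), w0
2. ¬(□(r ∧ ¬q) → (r ∧ ¬q)), w0
3. ¬□(¬r ∨ ¬q), w0
4. □(r ∧ ¬q), w0
5. ¬(r ∧ ¬q), w0
6. r ∧ ¬q, w0
7. r, w0
8. ¬q, w0
9. q, w0
Accessibility: w0Rw0
Branch closes: q and ¬q both at w0.
(One branch shown.) All branches close.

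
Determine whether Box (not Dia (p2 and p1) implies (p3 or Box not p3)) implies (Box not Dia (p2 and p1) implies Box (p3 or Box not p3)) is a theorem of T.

Tableau for the negation not (Box (not Dia (p2 and p1) implies (p3 or Box not p3)) implies (Box not Dia (p2 and p1) implies Box (p3 or Box not p3))):
1. not (Box (not Dia (p2 and p1) implies (p3 or Box not p3)) implies (Box not Dia (p2 and p1) implies Box (p3 or Box not p3))), u
2. Box (not Dia (p2 and p1) implies (p3 or Box not p3)), u
3. not (Box not Dia (p2 and p1) implies Box (p3 or Box not p3)), u
4. Box not Dia (p2 and p1), u
5. not Box (p3 or Box not p3), u
6. not Dia (p2 and p1) implies (p3 or Box not p3), u
7. not Dia (p2 and p1), u
8. not (p2 and p1), u
9. p3 or Box not p3, u
10. not p1, u
11. Box not p3, u
12. not p3, u
13. not (p3 or Box not p3), v
14. not p3, v
15. not Box not p3, v
16. not Dia (p2 and p1) implies (p3 or Box not p3), v
17. not Dia (p2 and p1), v
18. not (p2 and p1), v
19. Dia (p2 and p1), v
20. not p1, v
21. p3, w
22. not (p2 and p1), w
23. not p1, w
24. p2 and p1, x
25. p2, x
26. p1, x
27. not (p2 and p1), x
28. not p1, x
Accessibility: uRu, uRv, vRv, vRw, vRx, wRw, xRx
Branch closes: p1 and not p1 both at x.
All branches of the negation close; one closing branch shown above.

Valid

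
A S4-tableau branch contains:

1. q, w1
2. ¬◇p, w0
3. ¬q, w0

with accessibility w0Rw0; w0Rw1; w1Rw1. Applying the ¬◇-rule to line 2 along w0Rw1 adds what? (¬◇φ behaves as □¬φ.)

¬◇φ behaves as □¬φ: propagate the negated body to each accessible world.

¬p, w1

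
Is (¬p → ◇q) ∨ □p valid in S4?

Tableau for the negation ¬((¬p → ◇q) ∨ □p):
1. ¬((¬p → ◇q) ∨ □p), w0
2. ¬(¬p → ◇q), w0
3. ¬□p, w0
4. ¬p, w0
5. ¬◇q, w0
6. ¬q, w0
7. ¬p, w1
8. ¬q, w1
Accessibility: w0Rw0, w0Rw1, w1Rw1
The negation has an open branch (countermodel exists).

Invalid (countermodel exists)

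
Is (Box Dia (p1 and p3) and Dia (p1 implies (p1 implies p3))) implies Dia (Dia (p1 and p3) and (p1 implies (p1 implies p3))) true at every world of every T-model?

Valid in T

Tableau for the negation not ((Box Dia (p1 and p3) and Dia (p1 implies (p1 implies p3))) implies Dia (Dia (p1 and p3) and (p1 implies (p1 implies p3)))):
1. not ((Box Dia (p1 and p3) and Dia (p1 implies (p1 implies p3))) implies Dia (Dia (p1 and p3) and (p1 implies (p1 implies p3)))), w0
2. Box Dia (p1 and p3) and Dia (p1 implies (p1 implies p3)), w0
3. not Dia (Dia (p1 and p3) and (p1 implies (p1 implies p3))), w0
4. Box Dia (p1 and p3), w0
5. Dia (p1 implies (p1 implies p3)), w0
6. not (Dia (p1 and p3) and (p1 implies (p1 implies p3))), w0
7. Dia (p1 and p3), w0
8. not Dia (p1 and p3), w0
9. not (p1 and p3), w0
10. not p3, w0
11. p1 implies (p1 implies p3), w1
12. not (Dia (p1 and p3) and (p1 implies (p1 implies p3))), w1
13. Dia (p1 and p3), w1
14. not (p1 and p3), w1
15. p1 implies p3, w1
16. not Dia (p1 and p3), w1
17. not p3, w1
18. not p1, w1
19. p1 and p3, w2
20. p1, w2
21. p3, w2
22. not (Dia (p1 and p3) and (p1 implies (p1 implies p3))), w2
23. Dia (p1 and p3), w2
24. not (p1 and p3), w2
25. not (p1 implies (p1 implies p3)), w2
26. not (p1 implies p3), w2
27. not p3, w2
Accessibility: w0Rw0, w0Rw1, w0Rw2, w1Rw1, w2Rw2
Branch closes: p3 and not p3 both at w2.
Every branch of the negation's tableau closes; the branch above is one of them.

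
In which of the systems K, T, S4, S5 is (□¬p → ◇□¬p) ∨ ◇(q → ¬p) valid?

T, S4, S5

K-tableau for the negation ¬((□¬p → ◇□¬p) ∨ ◇(q → ¬p)):
1. ¬((□¬p → ◇□¬p) ∨ ◇(q → ¬p)), u
2. ¬(□¬p → ◇□¬p), u
3. ¬◇(q → ¬p), u
4. □¬p, u
5. ¬◇□¬p, u
Complete open branch: countermodel on a K-frame, so not valid in K.
T-tableau for the negation ¬((□¬p → ◇□¬p) ∨ ◇(q → ¬p)):
1. ¬((□¬p → ◇□¬p) ∨ ◇(q → ¬p)), u
2. ¬(□¬p → ◇□¬p), u
3. ¬◇(q → ¬p), u
4. □¬p, u
5. ¬◇□¬p, u
6. ¬(q → ¬p), u
7. q, u
8. p, u
9. ¬p, u
Accessibility: uRu
Branch closes: p and ¬p both at u.
Every branch closes (one shown): valid in T, hence also in S4, S5 (every theorem of T is a theorem of S4 and S5).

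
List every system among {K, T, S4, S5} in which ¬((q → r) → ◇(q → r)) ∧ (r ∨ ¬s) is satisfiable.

K

T-tableau for the formula:
1. ¬((q → r) → ◇(q → r)) ∧ (r ∨ ¬s), 0
2. ¬((q → r) → ◇(q → r)), 0   [∧-rule on 1]
3. r ∨ ¬s, 0   [∧-rule on 1]
4. q → r, 0   [¬→-rule on 2]
5. ¬◇(q → r), 0   [¬→-rule on 2]
6. ¬(q → r), 0   [¬◇-rule on 5 via 0R0]
7. q, 0   [¬→-rule on 6]
8. ¬r, 0   [¬→-rule on 6]
9. ¬s, 0   [∨-rule on 3 (branches; this branch)]
10. r, 0   [→-rule on 4 (branches; this branch)]
Accessibility: 0R0
Branch closes: r and ¬r both at 0.
Every branch closes (one shown): unsatisfiable in T, hence also in S4, S5 (every S4/S5-frame is a T-frame).
K-tableau for the formula:
1. ¬((q → r) → ◇(q → r)) ∧ (r ∨ ¬s), 0
2. ¬((q → r) → ◇(q → r)), 0   [∧-rule on 1]
3. r ∨ ¬s, 0   [∧-rule on 1]
4. q → r, 0   [¬→-rule on 2]
5. ¬◇(q → r), 0   [¬→-rule on 2]
6. ¬s, 0   [∨-rule on 3 (branches; this branch)]
7. r, 0   [→-rule on 4 (branches; this branch)]
Complete open branch: satisfiable in K.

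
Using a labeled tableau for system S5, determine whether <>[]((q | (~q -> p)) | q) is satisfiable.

1. <>[]((q | (~q -> p)) | q), 0
2. []((q | (~q -> p)) | q), 1
3. (q | (~q -> p)) | q, 0
4. (q | (~q -> p)) | q, 1
5. q, 0
6. q, 1
Accessibility: 0R0, 0R1, 1R0, 1R1

Satisfiable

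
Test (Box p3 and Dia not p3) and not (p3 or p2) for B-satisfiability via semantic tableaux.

Unsatisfiable (every branch closes)

1. (Box p3 and Dia not p3) and not (p3 or p2), u
2. Box p3 and Dia not p3, u   [and-rule on 1]
3. not (p3 or p2), u   [and-rule on 1]
4. Box p3, u   [and-rule on 2]
5. Dia not p3, u   [and-rule on 2]
6. not p3, u   [neg-or-rule on 3]
7. not p2, u   [neg-or-rule on 3]
8. p3, u   [Box-rule on 4 via uRu]
Accessibility: uRu
Branch closes: p3 and not p3 both at u.
Every branch closes; the branch above is one of them.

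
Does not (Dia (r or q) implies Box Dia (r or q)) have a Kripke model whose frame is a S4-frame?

1. not (Dia (r or q) implies Box Dia (r or q)), w0
2. Dia (r or q), w0
3. not Box Dia (r or q), w0
4. r or q, w1
5. q, w1
6. not Dia (r or q), w2
7. not (r or q), w2
8. not r, w2
9. not q, w2
Accessibility: w0Rw0, w0Rw1, w0Rw2, w1Rw1, w2Rw2

Satisfiable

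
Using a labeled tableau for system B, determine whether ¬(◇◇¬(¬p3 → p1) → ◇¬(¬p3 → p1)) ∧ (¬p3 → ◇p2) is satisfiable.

1. ¬(◇◇¬(¬p3 → p1) → ◇¬(¬p3 → p1)) ∧ (¬p3 → ◇p2), 0
2. ¬(◇◇¬(¬p3 → p1) → ◇¬(¬p3 → p1)), 0
3. ¬p3 → ◇p2, 0
4. ◇◇¬(¬p3 → p1), 0
5. ¬◇¬(¬p3 → p1), 0
6. ¬p3 → p1, 0
7. ◇p2, 0
8. p1, 0
9. ◇¬(¬p3 → p1), 1
10. ¬p3 → p1, 1
11. p1, 1
12. p2, 2
13. ¬p3 → p1, 2
14. p1, 2
15. ¬(¬p3 → p1), 3
16. ¬p3, 3
17. ¬p1, 3
Accessibility: 0R0, 0R1, 0R2, 1R0, 1R1, 1R3, 2R0, 2R2, 3R1, 3R3

Yes, satisfiable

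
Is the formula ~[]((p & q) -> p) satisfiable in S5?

Unsatisfiable

1. ~[]((p & q) -> p), 0
2. ~((p & q) -> p), 1
3. p & q, 1
4. ~p, 1
5. p, 1
6. q, 1
Accessibility: 0R0, 0R1, 1R0, 1R1
Branch closes: p and ~p both at 1.
Every branch closes; the branch above is one of them.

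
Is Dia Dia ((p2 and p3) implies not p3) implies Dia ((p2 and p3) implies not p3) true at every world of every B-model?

Invalid (countermodel exists)

Tableau for the negation not (Dia Dia ((p2 and p3) implies not p3) implies Dia ((p2 and p3) implies not p3)):
1. not (Dia Dia ((p2 and p3) implies not p3) implies Dia ((p2 and p3) implies not p3)), u
2. Dia Dia ((p2 and p3) implies not p3), u   [neg-implies-rule on 1]
3. not Dia ((p2 and p3) implies not p3), u   [neg-implies-rule on 1]
4. not ((p2 and p3) implies not p3), u   [neg-Dia-rule on 3 via uRu]
5. p2 and p3, u   [neg-implies-rule on 4]
6. p3, u   [neg-implies-rule on 4]
7. p2, u   [and-rule on 5]
8. Dia ((p2 and p3) implies not p3), v   [Dia-rule on 2: fresh world v, uRv]
9. not ((p2 and p3) implies not p3), v   [neg-Dia-rule on 3 via uRv]
10. p2 and p3, v   [neg-implies-rule on 9]
11. p3, v   [neg-implies-rule on 9]
12. p2, v   [and-rule on 10]
13. (p2 and p3) implies not p3, w   [Dia-rule on 8: fresh world w, vRw]
14. not p3, w   [implies-rule on 13 (branches; this branch)]
Accessibility: uRu, uRv, vRu, vRv, vRw, wRv, wRw
The negation has an open branch (countermodel exists).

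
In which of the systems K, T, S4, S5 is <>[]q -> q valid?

S5

S5-tableau for the negation ~(<>[]q -> q):
1. ~(<>[]q -> q), 0
2. <>[]q, 0
3. ~q, 0
4. []q, 1
5. q, 0
Accessibility: 0R0, 0R1, 1R0, 1R1
Branch closes: q and ~q both at 0.
Every branch closes (one shown): valid in S5.
S4-tableau for the negation ~(<>[]q -> q):
1. ~(<>[]q -> q), 0
2. <>[]q, 0
3. ~q, 0
4. []q, 1
5. q, 1
Accessibility: 0R0, 0R1, 1R1
Complete open branch: countermodel on an S4-frame, so not valid in S4, nor in K, T (the same frame is also a K-frame and a T-frame).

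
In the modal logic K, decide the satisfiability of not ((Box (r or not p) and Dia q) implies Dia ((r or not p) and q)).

Unsatisfiable

1. not ((Box (r or not p) and Dia q) implies Dia ((r or not p) and q)), u
2. Box (r or not p) and Dia q, u   [neg-implies-rule on 1]
3. not Dia ((r or not p) and q), u   [neg-implies-rule on 1]
4. Box (r or not p), u   [and-rule on 2]
5. Dia q, u   [and-rule on 2]
6. q, v   [Dia-rule on 5: fresh world v, uRv]
7. not ((r or not p) and q), v   [neg-Dia-rule on 3 via uRv]
8. r or not p, v   [Box-rule on 4 via uRv]
9. not (r or not p), v   [neg-and-rule on 7 (branches; this branch)]
10. not r, v   [neg-or-rule on 9]
11. p, v   [neg-or-rule on 9]
12. not p, v   [or-rule on 8 (branches; this branch)]
Accessibility: uRv
Branch closes: p and not p both at v.
(One branch shown.) All branches close.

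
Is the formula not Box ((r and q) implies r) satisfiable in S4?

Unsatisfiable

1. not Box ((r and q) implies r), w0
2. not ((r and q) implies r), w1   [neg-Box-rule on 1: fresh world w1, w0Rw1]
3. r and q, w1   [neg-implies-rule on 2]
4. not r, w1   [neg-implies-rule on 2]
5. r, w1   [and-rule on 3]
6. q, w1   [and-rule on 3]
Accessibility: w0Rw0, w0Rw1, w1Rw1
Branch closes: r and not r both at w1.
Every branch closes; the branch above is one of them.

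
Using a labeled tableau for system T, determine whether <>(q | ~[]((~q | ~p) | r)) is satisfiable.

1. <>(q | ~[]((~q | ~p) | r)), w0
2. q | ~[]((~q | ~p) | r), w1
3. ~[]((~q | ~p) | r), w1
4. ~((~q | ~p) | r), w2
5. ~(~q | ~p), w2
6. ~r, w2
7. q, w2
8. p, w2
Accessibility: w0Rw0, w0Rw1, w1Rw1, w1Rw2, w2Rw2

Yes, satisfiable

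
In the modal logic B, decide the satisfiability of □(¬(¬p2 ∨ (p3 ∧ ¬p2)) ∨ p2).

1. □(¬(¬p2 ∨ (p3 ∧ ¬p2)) ∨ p2), 0
2. ¬(¬p2 ∨ (p3 ∧ ¬p2)) ∨ p2, 0
3. p2, 0
Accessibility: 0R0

Satisfiable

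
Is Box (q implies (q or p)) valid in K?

Tableau for the negation not Box (q implies (q or p)):
1. not Box (q implies (q or p)), 0
2. not (q implies (q or p)), 1   [neg-Box-rule on 1: fresh world 1, 0R1]
3. q, 1   [neg-implies-rule on 2]
4. not (q or p), 1   [neg-implies-rule on 2]
5. not q, 1   [neg-or-rule on 4]
6. not p, 1   [neg-or-rule on 4]
Accessibility: 0R1
Branch closes: q and not q both at 1.
All branches of the negation close; one closing branch shown above.

Valid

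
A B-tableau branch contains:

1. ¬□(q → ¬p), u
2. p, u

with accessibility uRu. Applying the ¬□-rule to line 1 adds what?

a fresh world v with uRv, and ¬(q → ¬p) at v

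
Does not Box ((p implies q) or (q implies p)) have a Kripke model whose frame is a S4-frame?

No, unsatisfiable

1. not Box ((p implies q) or (q implies p)), 0
2. not ((p implies q) or (q implies p)), 1   [neg-Box-rule on 1: fresh world 1, 0R1]
3. not (p implies q), 1   [neg-or-rule on 2]
4. not (q implies p), 1   [neg-or-rule on 2]
5. p, 1   [neg-implies-rule on 3]
6. not q, 1   [neg-implies-rule on 3]
7. q, 1   [neg-implies-rule on 4]
8. not p, 1   [neg-implies-rule on 4]
Accessibility: 0R0, 0R1, 1R1
Branch closes: q and not q both at 1.
All branches of the tableau close; one closing branch shown above.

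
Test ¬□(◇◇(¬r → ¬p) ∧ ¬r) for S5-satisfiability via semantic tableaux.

1. ¬□(◇◇(¬r → ¬p) ∧ ¬r), w0
2. ¬(◇◇(¬r → ¬p) ∧ ¬r), w1   [¬□-rule on 1: fresh world w1, w0Rw1]
3. r, w1   [¬∧-rule on 2 (branches; this branch)]
Accessibility: w0Rw0, w0Rw1, w1Rw0, w1Rw1

Satisfiable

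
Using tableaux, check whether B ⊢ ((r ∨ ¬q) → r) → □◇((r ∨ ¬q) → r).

Valid in B

Tableau for the negation ¬(((r ∨ ¬q) → r) → □◇((r ∨ ¬q) → r)):
1. ¬(((r ∨ ¬q) → r) → □◇((r ∨ ¬q) → r)), w0
2. (r ∨ ¬q) → r, w0
3. ¬□◇((r ∨ ¬q) → r), w0
4. ¬(r ∨ ¬q), w0
5. ¬r, w0
6. q, w0
7. ¬◇((r ∨ ¬q) → r), w1
8. ¬((r ∨ ¬q) → r), w0
9. r ∨ ¬q, w0
10. ¬((r ∨ ¬q) → r), w1
11. r ∨ ¬q, w1
12. ¬r, w1
13. ¬q, w0
Accessibility: w0Rw0, w0Rw1, w1Rw0, w1Rw1
Branch closes: q and ¬q both at w0.
Every branch of the negation's tableau closes; the branch above is one of them.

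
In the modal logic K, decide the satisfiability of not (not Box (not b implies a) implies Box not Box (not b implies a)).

Satisfiable (open branch found)

1. not (not Box (not b implies a) implies Box not Box (not b implies a)), u
2. not Box (not b implies a), u
3. not Box not Box (not b implies a), u
4. not (not b implies a), v
5. not b, v
6. not a, v
7. Box (not b implies a), w
Accessibility: uRv, uRw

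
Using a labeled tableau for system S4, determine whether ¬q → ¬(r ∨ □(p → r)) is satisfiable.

Yes, satisfiable

1. ¬q → ¬(r ∨ □(p → r)), u
2. ¬(r ∨ □(p → r)), u   [→-rule on 1 (branches; this branch)]
3. ¬r, u   [¬∨-rule on 2]
4. ¬□(p → r), u   [¬∨-rule on 2]
5. ¬(p → r), v   [¬□-rule on 4: fresh world v, uRv]
6. p, v   [¬→-rule on 5]
7. ¬r, v   [¬→-rule on 5]
Accessibility: uRu, uRv, vRv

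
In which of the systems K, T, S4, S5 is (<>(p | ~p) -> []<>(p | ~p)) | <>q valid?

T-tableau for the negation ~((<>(p | ~p) -> []<>(p | ~p)) | <>q):
1. ~((<>(p | ~p) -> []<>(p | ~p)) | <>q), 0
2. ~(<>(p | ~p) -> []<>(p | ~p)), 0
3. ~<>q, 0
4. <>(p | ~p), 0
5. ~[]<>(p | ~p), 0
6. ~q, 0
7. p | ~p, 1
8. ~q, 1
9. ~p, 1
10. ~<>(p | ~p), 2
11. ~q, 2
12. ~(p | ~p), 2
13. ~p, 2
14. p, 2
Accessibility: 0R0, 0R1, 0R2, 1R1, 2R2
Branch closes: p and ~p both at 2.
Every branch closes (one shown): valid in T, hence also in S4, S5 (every theorem of T is a theorem of S4 and S5).
K-tableau for the negation ~((<>(p | ~p) -> []<>(p | ~p)) | <>q):
1. ~((<>(p | ~p) -> []<>(p | ~p)) | <>q), 0
2. ~(<>(p | ~p) -> []<>(p | ~p)), 0
3. ~<>q, 0
4. <>(p | ~p), 0
5. ~[]<>(p | ~p), 0
6. p | ~p, 1
7. ~q, 1
8. ~p, 1
9. ~<>(p | ~p), 2
10. ~q, 2
Accessibility: 0R1, 0R2
Complete open branch: countermodel on a K-frame, so not valid in K.

T, S4, S5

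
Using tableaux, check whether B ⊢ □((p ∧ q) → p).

Tableau for the negation ¬□((p ∧ q) → p):
1. ¬□((p ∧ q) → p), 0
2. ¬((p ∧ q) → p), 1   [¬□-rule on 1: fresh world 1, 0R1]
3. p ∧ q, 1   [¬→-rule on 2]
4. ¬p, 1   [¬→-rule on 2]
5. p, 1   [∧-rule on 3]
6. q, 1   [∧-rule on 3]
Accessibility: 0R0, 0R1, 1R0, 1R1
Branch closes: p and ¬p both at 1.
All branches of the negation close; one closing branch shown above.

Valid in B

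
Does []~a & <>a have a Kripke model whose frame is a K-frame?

1. []~a & <>a, u
2. []~a, u
3. <>a, u
4. a, v
5. ~a, v
Accessibility: uRv
Branch closes: a and ~a both at v.
(One branch shown.) All branches close.

Unsatisfiable (every branch closes)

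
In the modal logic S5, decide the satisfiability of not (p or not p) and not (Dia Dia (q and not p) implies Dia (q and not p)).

Unsatisfiable

1. not (p or not p) and not (Dia Dia (q and not p) implies Dia (q and not p)), 0
2. not (p or not p), 0   [and-rule on 1]
3. not (Dia Dia (q and not p) implies Dia (q and not p)), 0   [and-rule on 1]
4. not p, 0   [neg-or-rule on 2]
5. p, 0   [neg-or-rule on 2]
Accessibility: 0R0
Branch closes: p and not p both at 0.
Every branch closes; the branch above is one of them.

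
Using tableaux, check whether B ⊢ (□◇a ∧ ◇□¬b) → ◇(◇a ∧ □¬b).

Tableau for the negation ¬((□◇a ∧ ◇□¬b) → ◇(◇a ∧ □¬b)):
1. ¬((□◇a ∧ ◇□¬b) → ◇(◇a ∧ □¬b)), 0
2. □◇a ∧ ◇□¬b, 0
3. ¬◇(◇a ∧ □¬b), 0
4. □◇a, 0
5. ◇□¬b, 0
6. ¬(◇a ∧ □¬b), 0
7. ◇a, 0
8. ¬□¬b, 0
9. □¬b, 1
10. ¬(◇a ∧ □¬b), 1
11. ◇a, 1
12. ¬b, 0
13. ¬b, 1
14. ¬□¬b, 1
15. a, 2
16. ¬(◇a ∧ □¬b), 2
17. ◇a, 2
18. ¬□¬b, 2
19. b, 3
20. ¬(◇a ∧ □¬b), 3
21. ◇a, 3
22. ¬◇a, 3
23. ¬a, 0
24. ¬a, 3
25. a, 4
26. ¬b, 4
27. b, 5
28. ¬b, 5
Accessibility: 0R0, 0R1, 0R2, 0R3, 1R0, 1R1, 1R4, 1R5, 2R0, 2R2, 3R0, 3R3, 4R1, 4R4, 5R1, 5R5
Branch closes: b and ¬b both at 5.
All branches of the negation close; one closing branch shown above.

Valid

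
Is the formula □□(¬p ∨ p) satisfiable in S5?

Yes, satisfiable

1. □□(¬p ∨ p), u
2. □(¬p ∨ p), u   [□-rule on 1 via uRu]
3. ¬p ∨ p, u   [□-rule on 2 via uRu]
4. p, u   [∨-rule on 3 (branches; this branch)]
Accessibility: uRu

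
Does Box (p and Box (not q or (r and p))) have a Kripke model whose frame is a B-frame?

1. Box (p and Box (not q or (r and p))), 0
2. p and Box (not q or (r and p)), 0   [Box-rule on 1 via 0R0]
3. p, 0   [and-rule on 2]
4. Box (not q or (r and p)), 0   [and-rule on 2]
5. not q or (r and p), 0   [Box-rule on 4 via 0R0]
6. r and p, 0   [or-rule on 5 (branches; this branch)]
7. r, 0   [and-rule on 6]
Accessibility: 0R0

Yes, satisfiable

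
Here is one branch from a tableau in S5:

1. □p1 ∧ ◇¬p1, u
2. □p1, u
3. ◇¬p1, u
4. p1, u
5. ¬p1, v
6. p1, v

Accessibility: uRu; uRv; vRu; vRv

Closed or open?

Both p1 and ¬p1 appear at v.

Closed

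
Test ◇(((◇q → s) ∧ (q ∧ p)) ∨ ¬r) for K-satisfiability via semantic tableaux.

Satisfiable (open branch found)

1. ◇(((◇q → s) ∧ (q ∧ p)) ∨ ¬r), w0
2. ((◇q → s) ∧ (q ∧ p)) ∨ ¬r, w1
3. ¬r, w1
Accessibility: w0Rw1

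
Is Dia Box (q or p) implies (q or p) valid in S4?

Invalid (countermodel exists)

Tableau for the negation not (Dia Box (q or p) implies (q or p)):
1. not (Dia Box (q or p) implies (q or p)), 0
2. Dia Box (q or p), 0   [neg-implies-rule on 1]
3. not (q or p), 0   [neg-implies-rule on 1]
4. not q, 0   [neg-or-rule on 3]
5. not p, 0   [neg-or-rule on 3]
6. Box (q or p), 1   [Dia-rule on 2: fresh world 1, 0R1]
7. q or p, 1   [Box-rule on 6 via 1R1]
8. p, 1   [or-rule on 7 (branches; this branch)]
Accessibility: 0R0, 0R1, 1R1
The negation has an open branch (countermodel exists).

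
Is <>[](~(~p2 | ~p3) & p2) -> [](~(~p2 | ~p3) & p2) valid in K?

Not valid

Tableau for the negation ~(<>[](~(~p2 | ~p3) & p2) -> [](~(~p2 | ~p3) & p2)):
1. ~(<>[](~(~p2 | ~p3) & p2) -> [](~(~p2 | ~p3) & p2)), u
2. <>[](~(~p2 | ~p3) & p2), u   [~->-rule on 1]
3. ~[](~(~p2 | ~p3) & p2), u   [~->-rule on 1]
4. [](~(~p2 | ~p3) & p2), v   [<>-rule on 2: fresh world v, uRv]
5. ~(~(~p2 | ~p3) & p2), w   [~[]-rule on 3: fresh world w, uRw]
6. ~p2, w   [~&-rule on 5 (branches; this branch)]
Accessibility: uRv, uRw
The negation has an open branch (countermodel exists).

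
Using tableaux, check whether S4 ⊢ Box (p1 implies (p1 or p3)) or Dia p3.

Tableau for the negation not (Box (p1 implies (p1 or p3)) or Dia p3):
1. not (Box (p1 implies (p1 or p3)) or Dia p3), w0
2. not Box (p1 implies (p1 or p3)), w0   [neg-or-rule on 1]
3. not Dia p3, w0   [neg-or-rule on 1]
4. not p3, w0   [neg-Dia-rule on 3 via w0Rw0]
5. not (p1 implies (p1 or p3)), w1   [neg-Box-rule on 2: fresh world w1, w0Rw1]
6. p1, w1   [neg-implies-rule on 5]
7. not (p1 or p3), w1   [neg-implies-rule on 5]
8. not p1, w1   [neg-or-rule on 7]
9. not p3, w1   [neg-or-rule on 7]
Accessibility: w0Rw0, w0Rw1, w1Rw1
Branch closes: p1 and not p1 both at w1.
Every branch of the negation's tableau closes; the branch above is one of them.

Valid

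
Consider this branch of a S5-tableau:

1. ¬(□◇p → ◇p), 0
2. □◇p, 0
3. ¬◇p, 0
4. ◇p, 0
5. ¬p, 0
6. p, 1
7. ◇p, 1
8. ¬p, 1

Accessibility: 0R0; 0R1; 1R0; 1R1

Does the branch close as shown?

Both p and ¬p appear at 1.

Yes, closed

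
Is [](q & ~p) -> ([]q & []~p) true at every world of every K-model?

Yes, valid

Tableau for the negation ~([](q & ~p) -> ([]q & []~p)):
1. ~([](q & ~p) -> ([]q & []~p)), w0
2. [](q & ~p), w0   [~->-rule on 1]
3. ~([]q & []~p), w0   [~->-rule on 1]
4. ~[]~p, w0   [~&-rule on 3 (branches; this branch)]
5. p, w1   [~[]-rule on 4: fresh world w1, w0Rw1]
6. q & ~p, w1   [[]-rule on 2 via w0Rw1]
7. q, w1   [&-rule on 6]
8. ~p, w1   [&-rule on 6]
Accessibility: w0Rw1
Branch closes: p and ~p both at w1.
All branches of the negation close; one closing branch shown above.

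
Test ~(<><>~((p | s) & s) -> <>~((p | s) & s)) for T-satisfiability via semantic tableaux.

1. ~(<><>~((p | s) & s) -> <>~((p | s) & s)), w0
2. <><>~((p | s) & s), w0   [~->-rule on 1]
3. ~<>~((p | s) & s), w0   [~->-rule on 1]
4. (p | s) & s, w0   [~<>-rule on 3 via w0Rw0]
5. p | s, w0   [&-rule on 4]
6. s, w0   [&-rule on 4]
7. <>~((p | s) & s), w1   [<>-rule on 2: fresh world w1, w0Rw1]
8. (p | s) & s, w1   [~<>-rule on 3 via w0Rw1]
9. p | s, w1   [&-rule on 8]
10. s, w1   [&-rule on 8]
11. ~((p | s) & s), w2   [<>-rule on 7: fresh world w2, w1Rw2]
12. ~s, w2   [~&-rule on 11 (branches; this branch)]
Accessibility: w0Rw0, w0Rw1, w1Rw1, w1Rw2, w2Rw2

Satisfiable (open branch found)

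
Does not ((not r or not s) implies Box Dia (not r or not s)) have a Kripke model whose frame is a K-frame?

1. not ((not r or not s) implies Box Dia (not r or not s)), 0
2. not r or not s, 0
3. not Box Dia (not r or not s), 0
4. not s, 0
5. not Dia (not r or not s), 1
Accessibility: 0R1

Satisfiable (open branch found)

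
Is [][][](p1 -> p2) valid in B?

Not valid

Tableau for the negation ~[][][](p1 -> p2):
1. ~[][][](p1 -> p2), 0
2. ~[][](p1 -> p2), 1
3. ~[](p1 -> p2), 2
4. ~(p1 -> p2), 3
5. p1, 3
6. ~p2, 3
Accessibility: 0R0, 0R1, 1R0, 1R1, 1R2, 2R1, 2R2, 2R3, 3R2, 3R3
The negation has an open branch (countermodel exists).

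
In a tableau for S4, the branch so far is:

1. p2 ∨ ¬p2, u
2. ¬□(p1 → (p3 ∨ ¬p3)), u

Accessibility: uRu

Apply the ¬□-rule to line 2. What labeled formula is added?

a fresh world v with uRv, and ¬(p1 → (p3 ∨ ¬p3)) at v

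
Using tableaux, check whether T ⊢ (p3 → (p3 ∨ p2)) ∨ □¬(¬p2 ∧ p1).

Tableau for the negation ¬((p3 → (p3 ∨ p2)) ∨ □¬(¬p2 ∧ p1)):
1. ¬((p3 → (p3 ∨ p2)) ∨ □¬(¬p2 ∧ p1)), u
2. ¬(p3 → (p3 ∨ p2)), u
3. ¬□¬(¬p2 ∧ p1), u
4. p3, u
5. ¬(p3 ∨ p2), u
6. ¬p3, u
7. ¬p2, u
Accessibility: uRu
Branch closes: p3 and ¬p3 both at u.
All branches of the negation close; one closing branch shown above.

Valid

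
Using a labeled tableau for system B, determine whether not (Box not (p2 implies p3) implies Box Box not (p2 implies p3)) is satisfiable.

1. not (Box not (p2 implies p3) implies Box Box not (p2 implies p3)), w0
2. Box not (p2 implies p3), w0
3. not Box Box not (p2 implies p3), w0
4. not (p2 implies p3), w0
5. p2, w0
6. not p3, w0
7. not Box not (p2 implies p3), w1
8. not (p2 implies p3), w1
9. p2, w1
10. not p3, w1
11. p2 implies p3, w2
12. p3, w2
Accessibility: w0Rw0, w0Rw1, w1Rw0, w1Rw1, w1Rw2, w2Rw1, w2Rw2

Satisfiable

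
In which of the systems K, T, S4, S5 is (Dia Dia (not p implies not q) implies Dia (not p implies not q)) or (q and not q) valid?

S4, S5

T-tableau for the negation not ((Dia Dia (not p implies not q) implies Dia (not p implies not q)) or (q and not q)):
1. not ((Dia Dia (not p implies not q) implies Dia (not p implies not q)) or (q and not q)), u
2. not (Dia Dia (not p implies not q) implies Dia (not p implies not q)), u
3. not (q and not q), u
4. Dia Dia (not p implies not q), u
5. not Dia (not p implies not q), u
6. not (not p implies not q), u
7. not p, u
8. q, u
9. Dia (not p implies not q), v
10. not (not p implies not q), v
11. not p, v
12. q, v
13. not p implies not q, w
14. not q, w
Accessibility: uRu, uRv, vRv, vRw, wRw
Complete open branch: countermodel on a T-frame, so not valid in T, nor in K (the same frame is also a K-frame).
S4-tableau for the negation not ((Dia Dia (not p implies not q) implies Dia (not p implies not q)) or (q and not q)):
1. not ((Dia Dia (not p implies not q) implies Dia (not p implies not q)) or (q and not q)), u
2. not (Dia Dia (not p implies not q) implies Dia (not p implies not q)), u
3. not (q and not q), u
4. Dia Dia (not p implies not q), u
5. not Dia (not p implies not q), u
6. not (not p implies not q), u
7. not p, u
8. q, u
9. Dia (not p implies not q), v
10. not (not p implies not q), v
11. not p, v
12. q, v
13. not p implies not q, w
14. not (not p implies not q), w
15. not p, w
16. q, w
17. not q, w
Accessibility: uRu, uRv, uRw, vRv, vRw, wRw
Branch closes: q and not q both at w.
Every branch closes (one shown): valid in S4, hence also in S5 (every theorem of S4 is a theorem of S5).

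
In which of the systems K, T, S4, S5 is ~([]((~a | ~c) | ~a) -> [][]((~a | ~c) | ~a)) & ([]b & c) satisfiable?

T-tableau for the formula:
1. ~([]((~a | ~c) | ~a) -> [][]((~a | ~c) | ~a)) & ([]b & c), u
2. ~([]((~a | ~c) | ~a) -> [][]((~a | ~c) | ~a)), u
3. []b & c, u
4. []((~a | ~c) | ~a), u
5. ~[][]((~a | ~c) | ~a), u
6. []b, u
7. c, u
8. (~a | ~c) | ~a, u
9. b, u
10. ~a, u
11. ~[]((~a | ~c) | ~a), v
12. (~a | ~c) | ~a, v
13. b, v
14. ~a, v
15. ~((~a | ~c) | ~a), w
16. ~(~a | ~c), w
17. a, w
18. c, w
Accessibility: uRu, uRv, vRv, vRw, wRw
Complete open branch: satisfiable in T, hence also in K (this T-model is also a K-model).
S4-tableau for the formula:
1. ~([]((~a | ~c) | ~a) -> [][]((~a | ~c) | ~a)) & ([]b & c), u
2. ~([]((~a | ~c) | ~a) -> [][]((~a | ~c) | ~a)), u
3. []b & c, u
4. []((~a | ~c) | ~a), u
5. ~[][]((~a | ~c) | ~a), u
6. []b, u
7. c, u
8. (~a | ~c) | ~a, u
9. b, u
10. ~a | ~c, u
11. ~a, u
12. ~[]((~a | ~c) | ~a), v
13. (~a | ~c) | ~a, v
14. b, v
15. ~a | ~c, v
16. ~c, v
17. ~((~a | ~c) | ~a), w
18. ~(~a | ~c), w
19. a, w
20. c, w
21. (~a | ~c) | ~a, w
22. b, w
23. ~a | ~c, w
24. ~c, w
Accessibility: uRu, uRv, uRw, vRv, vRw, wRw
Branch closes: c and ~c both at w.
Every branch closes (one shown): unsatisfiable in S4, hence also in S5 (every S5-frame is an S4-frame).

K, T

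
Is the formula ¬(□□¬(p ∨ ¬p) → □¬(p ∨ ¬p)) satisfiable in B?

1. ¬(□□¬(p ∨ ¬p) → □¬(p ∨ ¬p)), u
2. □□¬(p ∨ ¬p), u
3. ¬□¬(p ∨ ¬p), u
4. □¬(p ∨ ¬p), u
5. ¬(p ∨ ¬p), u
6. ¬p, u
7. p, u
Accessibility: uRu
Branch closes: p and ¬p both at u.
All branches of the tableau close; one closing branch shown above.

Unsatisfiable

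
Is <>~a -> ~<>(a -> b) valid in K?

Tableau for the negation ~(<>~a -> ~<>(a -> b)):
1. ~(<>~a -> ~<>(a -> b)), 0
2. <>~a, 0
3. <>(a -> b), 0
4. ~a, 1
5. a -> b, 2
6. b, 2
Accessibility: 0R1, 0R2
The negation has an open branch (countermodel exists).

No, not valid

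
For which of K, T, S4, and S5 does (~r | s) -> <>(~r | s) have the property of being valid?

T, S4, S5

T-tableau for the negation ~((~r | s) -> <>(~r | s)):
1. ~((~r | s) -> <>(~r | s)), w0
2. ~r | s, w0   [~->-rule on 1]
3. ~<>(~r | s), w0   [~->-rule on 1]
4. ~(~r | s), w0   [~<>-rule on 3 via w0Rw0]
5. r, w0   [~|-rule on 4]
6. ~s, w0   [~|-rule on 4]
7. s, w0   [|-rule on 2 (branches; this branch)]
Accessibility: w0Rw0
Branch closes: s and ~s both at w0.
Every branch closes (one shown): valid in T, hence also in S4, S5 (every theorem of T is a theorem of S4 and S5).
K-tableau for the negation ~((~r | s) -> <>(~r | s)):
1. ~((~r | s) -> <>(~r | s)), w0
2. ~r | s, w0   [~->-rule on 1]
3. ~<>(~r | s), w0   [~->-rule on 1]
4. s, w0   [|-rule on 2 (branches; this branch)]
Complete open branch: countermodel on a K-frame, so not valid in K.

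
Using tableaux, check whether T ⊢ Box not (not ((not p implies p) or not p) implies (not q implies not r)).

Invalid (countermodel exists)

Tableau for the negation not Box not (not ((not p implies p) or not p) implies (not q implies not r)):
1. not Box not (not ((not p implies p) or not p) implies (not q implies not r)), 0
2. not ((not p implies p) or not p) implies (not q implies not r), 1
3. not q implies not r, 1
4. not r, 1
Accessibility: 0R0, 0R1, 1R1
The negation has an open branch (countermodel exists).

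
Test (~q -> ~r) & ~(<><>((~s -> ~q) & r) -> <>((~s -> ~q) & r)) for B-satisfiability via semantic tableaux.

1. (~q -> ~r) & ~(<><>((~s -> ~q) & r) -> <>((~s -> ~q) & r)), w0
2. ~q -> ~r, w0   [&-rule on 1]
3. ~(<><>((~s -> ~q) & r) -> <>((~s -> ~q) & r)), w0   [&-rule on 1]
4. <><>((~s -> ~q) & r), w0   [~->-rule on 3]
5. ~<>((~s -> ~q) & r), w0   [~->-rule on 3]
6. ~((~s -> ~q) & r), w0   [~<>-rule on 5 via w0Rw0]
7. ~r, w0   [->-rule on 2 (branches; this branch)]
8. <>((~s -> ~q) & r), w1   [<>-rule on 4: fresh world w1, w0Rw1]
9. ~((~s -> ~q) & r), w1   [~<>-rule on 5 via w0Rw1]
10. ~r, w1   [~&-rule on 9 (branches; this branch)]
11. (~s -> ~q) & r, w2   [<>-rule on 8: fresh world w2, w1Rw2]
12. ~s -> ~q, w2   [&-rule on 11]
13. r, w2   [&-rule on 11]
14. ~q, w2   [->-rule on 12 (branches; this branch)]
Accessibility: w0Rw0, w0Rw1, w1Rw0, w1Rw1, w1Rw2, w2Rw1, w2Rw2

Satisfiable (open branch found)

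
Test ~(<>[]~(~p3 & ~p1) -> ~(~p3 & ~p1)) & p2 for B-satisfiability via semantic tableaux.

No, unsatisfiable

1. ~(<>[]~(~p3 & ~p1) -> ~(~p3 & ~p1)) & p2, u
2. ~(<>[]~(~p3 & ~p1) -> ~(~p3 & ~p1)), u
3. p2, u
4. <>[]~(~p3 & ~p1), u
5. ~p3 & ~p1, u
6. ~p3, u
7. ~p1, u
8. []~(~p3 & ~p1), v
9. ~(~p3 & ~p1), u
10. ~(~p3 & ~p1), v
11. p1, u
Accessibility: uRu, uRv, vRu, vRv
Branch closes: p1 and ~p1 both at u.
(One branch shown.) All branches close.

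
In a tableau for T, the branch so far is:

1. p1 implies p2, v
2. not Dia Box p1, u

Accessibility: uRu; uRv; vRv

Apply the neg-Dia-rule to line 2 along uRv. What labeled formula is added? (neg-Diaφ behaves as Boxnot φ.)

not Box p1, v

neg-Diaφ behaves as Boxnot φ: propagate the negated body to each accessible world.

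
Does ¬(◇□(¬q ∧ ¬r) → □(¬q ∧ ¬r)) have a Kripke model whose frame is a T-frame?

Satisfiable (open branch found)

1. ¬(◇□(¬q ∧ ¬r) → □(¬q ∧ ¬r)), w0
2. ◇□(¬q ∧ ¬r), w0
3. ¬□(¬q ∧ ¬r), w0
4. □(¬q ∧ ¬r), w1
5. ¬q ∧ ¬r, w1
6. ¬q, w1
7. ¬r, w1
8. ¬(¬q ∧ ¬r), w2
9. r, w2
Accessibility: w0Rw0, w0Rw1, w0Rw2, w1Rw1, w2Rw2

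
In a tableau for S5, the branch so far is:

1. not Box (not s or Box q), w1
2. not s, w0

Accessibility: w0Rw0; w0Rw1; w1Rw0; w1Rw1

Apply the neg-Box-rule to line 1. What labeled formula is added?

a fresh world w2 with w1Rw2, and not (not s or Box q) at w2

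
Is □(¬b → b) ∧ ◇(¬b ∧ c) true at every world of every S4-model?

Not valid

Tableau for the negation ¬(□(¬b → b) ∧ ◇(¬b ∧ c)):
1. ¬(□(¬b → b) ∧ ◇(¬b ∧ c)), w0
2. ¬◇(¬b ∧ c), w0   [¬∧-rule on 1 (branches; this branch)]
3. ¬(¬b ∧ c), w0   [¬◇-rule on 2 via w0Rw0]
4. ¬c, w0   [¬∧-rule on 3 (branches; this branch)]
Accessibility: w0Rw0
The negation has an open branch (countermodel exists).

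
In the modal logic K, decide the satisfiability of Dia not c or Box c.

Satisfiable

1. Dia not c or Box c, u
2. Box c, u   [or-rule on 1 (branches; this branch)]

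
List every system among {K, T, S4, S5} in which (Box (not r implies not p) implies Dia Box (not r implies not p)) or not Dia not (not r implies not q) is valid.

T, S4, S5

T-tableau for the negation not ((Box (not r implies not p) implies Dia Box (not r implies not p)) or not Dia not (not r implies not q)):
1. not ((Box (not r implies not p) implies Dia Box (not r implies not p)) or not Dia not (not r implies not q)), 0
2. not (Box (not r implies not p) implies Dia Box (not r implies not p)), 0   [neg-or-rule on 1]
3. Dia not (not r implies not q), 0   [neg-or-rule on 1]
4. Box (not r implies not p), 0   [neg-implies-rule on 2]
5. not Dia Box (not r implies not p), 0   [neg-implies-rule on 2]
6. not r implies not p, 0   [Box-rule on 4 via 0R0]
7. not Box (not r implies not p), 0   [neg-Dia-rule on 5 via 0R0]
8. not p, 0   [implies-rule on 6 (branches; this branch)]
9. not (not r implies not q), 1   [Dia-rule on 3: fresh world 1, 0R1]
10. not r, 1   [neg-implies-rule on 9]
11. q, 1   [neg-implies-rule on 9]
12. not r implies not p, 1   [Box-rule on 4 via 0R1]
13. not Box (not r implies not p), 1   [neg-Dia-rule on 5 via 0R1]
14. not p, 1   [implies-rule on 12 (branches; this branch)]
15. not (not r implies not p), 2   [neg-Box-rule on 7: fresh world 2, 0R2]
16. not r, 2   [neg-implies-rule on 15]
17. p, 2   [neg-implies-rule on 15]
18. not r implies not p, 2   [Box-rule on 4 via 0R2]
19. not Box (not r implies not p), 2   [neg-Dia-rule on 5 via 0R2]
20. not p, 2   [implies-rule on 18 (branches; this branch)]
Accessibility: 0R0, 0R1, 0R2, 1R1, 2R2
Branch closes: p and not p both at 2.
Every branch closes (one shown): valid in T, hence also in S4, S5 (every theorem of T is a theorem of S4 and S5).
K-tableau for the negation not ((Box (not r implies not p) implies Dia Box (not r implies not p)) or not Dia not (not r implies not q)):
1. not ((Box (not r implies not p) implies Dia Box (not r implies not p)) or not Dia not (not r implies not q)), 0
2. not (Box (not r implies not p) implies Dia Box (not r implies not p)), 0   [neg-or-rule on 1]
3. Dia not (not r implies not q), 0   [neg-or-rule on 1]
4. Box (not r implies not p), 0   [neg-implies-rule on 2]
5. not Dia Box (not r implies not p), 0   [neg-implies-rule on 2]
6. not (not r implies not q), 1   [Dia-rule on 3: fresh world 1, 0R1]
7. not r, 1   [neg-implies-rule on 6]
8. q, 1   [neg-implies-rule on 6]
9. not r implies not p, 1   [Box-rule on 4 via 0R1]
10. not Box (not r implies not p), 1   [neg-Dia-rule on 5 via 0R1]
11. not p, 1   [implies-rule on 9 (branches; this branch)]
12. not (not r implies not p), 2   [neg-Box-rule on 10: fresh world 2, 1R2]
13. not r, 2   [neg-implies-rule on 12]
14. p, 2   [neg-implies-rule on 12]
Accessibility: 0R1, 1R2
Complete open branch: countermodel on a K-frame, so not valid in K.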